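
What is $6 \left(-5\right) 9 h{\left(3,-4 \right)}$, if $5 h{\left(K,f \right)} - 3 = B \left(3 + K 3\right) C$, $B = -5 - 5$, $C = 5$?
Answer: $32238$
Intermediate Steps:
$B = -10$ ($B = -5 - 5 = -10$)
$h{\left(K,f \right)} = - \frac{147}{5} - 30 K$ ($h{\left(K,f \right)} = \frac{3}{5} + \frac{- 10 \left(3 + K 3\right) 5}{5} = \frac{3}{5} + \frac{- 10 \left(3 + 3 K\right) 5}{5} = \frac{3}{5} + \frac{\left(-30 - 30 K\right) 5}{5} = \frac{3}{5} + \frac{-150 - 150 K}{5} = \frac{3}{5} - \left(30 + 30 K\right) = - \frac{147}{5} - 30 K$)
$6 \left(-5\right) 9 h{\left(3,-4 \right)} = 6 \left(-5\right) 9 \left(- \frac{147}{5} - 90\right) = \left(-30\right) 9 \left(- \frac{147}{5} - 90\right) = \left(-270\right) \left(- \frac{597}{5}\right) = 32238$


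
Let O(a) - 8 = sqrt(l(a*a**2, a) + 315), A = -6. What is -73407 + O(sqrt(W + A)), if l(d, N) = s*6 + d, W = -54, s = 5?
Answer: -73399 + sqrt(345 - 120*I*sqrt(15)) ≈ -73378.0 - 10.812*I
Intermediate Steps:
l(d, N) = 30 + d (l(d, N) = 5*6 + d = 30 + d)
O(a) = 8 + sqrt(345 + a**3) (O(a) = 8 + sqrt((30 + a*a**2) + 315) = 8 + sqrt((30 + a**3) + 315) = 8 + sqrt(345 + a**3))
-73407 + O(sqrt(W + A)) = -73407 + (8 + sqrt(345 + (sqrt(-54 - 6))**3)) = -73407 + (8 + sqrt(345 + (sqrt(-60))**3)) = -73407 + (8 + sqrt(345 + (2*I*sqrt(15))**3)) = -73407 + (8 + sqrt(345 - 120*I*sqrt(15))) = -73399 + sqrt(345 - 120*I*sqrt(15))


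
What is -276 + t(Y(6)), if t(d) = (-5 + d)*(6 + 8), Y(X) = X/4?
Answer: -325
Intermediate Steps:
Y(X) = X/4 (Y(X) = X*(¼) = X/4)
t(d) = -70 + 14*d (t(d) = (-5 + d)*14 = -70 + 14*d)
-276 + t(Y(6)) = -276 + (-70 + 14*((¼)*6)) = -276 + (-70 + 14*(3/2)) = -276 + (-70 + 21) = -276 - 49 = -325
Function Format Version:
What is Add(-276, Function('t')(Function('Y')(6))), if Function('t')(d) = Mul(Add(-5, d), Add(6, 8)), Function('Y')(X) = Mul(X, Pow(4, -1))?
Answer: -325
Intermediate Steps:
Function('Y')(X) = Mul(Rational(1, 4), X) (Function('Y')(X) = Mul(X, Rational(1, 4)) = Mul(Rational(1, 4), X))
Function('t')(d) = Add(-70, Mul(14, d)) (Function('t')(d) = Mul(Add(-5, d), 14) = Add(-70, Mul(14, d)))
Add(-276, Function('t')(Function('Y')(6))) = Add(-276, Add(-70, Mul(14, Mul(Rational(1, 4), 6)))) = Add(-276, Add(-70, Mul(14, Rational(3, 2)))) = Add(-276, Add(-70, 21)) = Add(-276, -49) = -325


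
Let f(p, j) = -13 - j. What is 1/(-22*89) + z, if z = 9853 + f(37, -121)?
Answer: 19503637/1958 ≈ 9961.0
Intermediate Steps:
z = 9961 (z = 9853 + (-13 - 1*(-121)) = 9853 + (-13 + 121) = 9853 + 108 = 9961)
1/(-22*89) + z = 1/(-22*89) + 9961 = 1/(-1958) + 9961 = -1/1958 + 9961 = 19503637/1958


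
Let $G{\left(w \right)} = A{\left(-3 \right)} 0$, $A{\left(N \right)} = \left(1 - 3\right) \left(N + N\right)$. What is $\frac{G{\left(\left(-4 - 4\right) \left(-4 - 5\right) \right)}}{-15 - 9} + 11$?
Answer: $11$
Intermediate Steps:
$A{\left(N \right)} = - 4 N$ ($A{\left(N \right)} = - 2 \cdot 2 N = - 4 N$)
$G{\left(w \right)} = 0$ ($G{\left(w \right)} = \left(-4\right) \left(-3\right) 0 = 12 \cdot 0 = 0$)
$\frac{G{\left(\left(-4 - 4\right) \left(-4 - 5\right) \right)}}{-15 - 9} + 11 = \frac{0}{-15 - 9} + 11 = \frac{0}{-24} + 11 = 0 \left(- \frac{1}{24}\right) + 11 = 0 + 11 = 11$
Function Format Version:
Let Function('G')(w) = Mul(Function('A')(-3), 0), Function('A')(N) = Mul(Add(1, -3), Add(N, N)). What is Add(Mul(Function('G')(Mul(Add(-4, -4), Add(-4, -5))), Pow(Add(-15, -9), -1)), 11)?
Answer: 11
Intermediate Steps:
Function('A')(N) = Mul(-4, N) (Function('A')(N) = Mul(-2, Mul(2, N)) = Mul(-4, N))
Function('G')(w) = 0 (Function('G')(w) = Mul(Mul(-4, -3), 0) = Mul(12, 0) = 0)
Add(Mul(Function('G')(Mul(Add(-4, -4), Add(-4, -5))), Pow(Add(-15, -9), -1)), 11) = Add(Mul(0, Pow(Add(-15, -9), -1)), 11) = Add(Mul(0, Pow(-24, -1)), 11) = Add(Mul(0, Rational(-1, 24)), 11) = Add(0, 11) = 11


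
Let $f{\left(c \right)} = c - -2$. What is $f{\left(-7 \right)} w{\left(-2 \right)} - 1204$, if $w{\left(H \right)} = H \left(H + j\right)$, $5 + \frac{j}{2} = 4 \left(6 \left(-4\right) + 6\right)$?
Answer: $-2764$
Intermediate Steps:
$j = -154$ ($j = -10 + 2 \cdot 4 \left(6 \left(-4\right) + 6\right) = -10 + 2 \cdot 4 \left(-24 + 6\right) = -10 + 2 \cdot 4 \left(-18\right) = -10 + 2 \left(-72\right) = -10 - 144 = -154$)
$f{\left(c \right)} = 2 + c$ ($f{\left(c \right)} = c + 2 = 2 + c$)
$w{\left(H \right)} = H \left(-154 + H\right)$ ($w{\left(H \right)} = H \left(H - 154\right) = H \left(-154 + H\right)$)
$f{\left(-7 \right)} w{\left(-2 \right)} - 1204 = \left(2 - 7\right) \left(- 2 \left(-154 - 2\right)\right) - 1204 = - 5 \left(\left(-2\right) \left(-156\right)\right) - 1204 = \left(-5\right) 312 - 1204 = -1560 - 1204 = -2764$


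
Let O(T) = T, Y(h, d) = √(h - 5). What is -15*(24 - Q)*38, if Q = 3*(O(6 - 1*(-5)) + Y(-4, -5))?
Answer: 5130 + 5130*I ≈ 5130.0 + 5130.0*I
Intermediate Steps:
Y(h, d) = √(-5 + h)
Q = 33 + 9*I (Q = 3*((6 - 1*(-5)) + √(-5 - 4)) = 3*((6 + 5) + √(-9)) = 3*(11 + 3*I) = 33 + 9*I ≈ 33.0 + 9.0*I)
-15*(24 - Q)*38 = -15*(24 - (33 + 9*I))*38 = -15*(24 + (-33 - 9*I))*38 = -15*(-9 - 9*I)*38 = (135 + 135*I)*38 = 5130 + 5130*I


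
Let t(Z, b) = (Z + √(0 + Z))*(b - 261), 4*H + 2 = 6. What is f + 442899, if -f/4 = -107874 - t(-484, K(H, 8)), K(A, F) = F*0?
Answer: 1379691 - 22968*I ≈ 1.3797e+6 - 22968.0*I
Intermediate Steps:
H = 1 (H = -½ + (¼)*6 = -½ + 3/2 = 1)
K(A, F) = 0
t(Z, b) = (-261 + b)*(Z + √Z) (t(Z, b) = (Z + √Z)*(-261 + b) = (-261 + b)*(Z + √Z))
f = 936792 - 22968*I (f = -4*(-107874 - (-261*(-484) - 5742*I - 484*0 + 0*√(-484))) = -4*(-107874 - (126324 - 5742*I + 0 + 0*(22*I))) = -4*(-107874 - (126324 - 5742*I + 0 + 0)) = -4*(-107874 - (126324 - 5742*I)) = -4*(-107874 + (-126324 + 5742*I)) = -4*(-234198 + 5742*I) = 936792 - 22968*I ≈ 9.3679e+5 - 22968.0*I)
f + 442899 = (936792 - 22968*I) + 442899 = 1379691 - 22968*I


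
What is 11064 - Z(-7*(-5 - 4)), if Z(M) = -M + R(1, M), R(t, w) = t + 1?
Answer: 11125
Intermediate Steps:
R(t, w) = 1 + t
Z(M) = 2 - M (Z(M) = -M + (1 + 1) = -M + 2 = 2 - M)
11064 - Z(-7*(-5 - 4)) = 11064 - (2 - (-7)*(-5 - 4)) = 11064 - (2 - (-7)*(-9)) = 11064 - (2 - 1*63) = 11064 - (2 - 63) = 11064 - 1*(-61) = 11064 + 61 = 11125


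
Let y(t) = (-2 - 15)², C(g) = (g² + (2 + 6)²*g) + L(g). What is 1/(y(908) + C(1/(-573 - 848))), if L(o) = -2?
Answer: 2019241/579431224 ≈ 0.0034849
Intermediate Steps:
C(g) = -2 + g² + 64*g (C(g) = (g² + (2 + 6)²*g) - 2 = (g² + 8²*g) - 2 = (g² + 64*g) - 2 = -2 + g² + 64*g)
y(t) = 289 (y(t) = (-17)² = 289)
1/(y(908) + C(1/(-573 - 848))) = 1/(289 + (-2 + (1/(-573 - 848))² + 64/(-573 - 848))) = 1/(289 + (-2 + (1/(-1421))² + 64/(-1421))) = 1/(289 + (-2 + (-1/1421)² + 64*(-1/1421))) = 1/(289 + (-2 + 1/2019241 - 64/1421)) = 1/(289 - 4129425/2019241) = 1/(579431224/2019241) = 2019241/579431224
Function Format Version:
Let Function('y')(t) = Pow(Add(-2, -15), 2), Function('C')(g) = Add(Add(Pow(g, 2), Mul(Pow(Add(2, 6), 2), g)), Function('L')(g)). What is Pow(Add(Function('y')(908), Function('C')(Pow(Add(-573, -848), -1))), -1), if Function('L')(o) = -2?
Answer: Rational(2019241, 579431224) ≈ 0.0034849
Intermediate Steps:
Function('C')(g) = Add(-2, Pow(g, 2), Mul(64, g)) (Function('C')(g) = Add(Add(Pow(g, 2), Mul(Pow(Add(2, 6), 2), g)), -2) = Add(Add(Pow(g, 2), Mul(Pow(8, 2), g)), -2) = Add(Add(Pow(g, 2), Mul(64, g)), -2) = Add(-2, Pow(g, 2), Mul(64, g)))
Function('y')(t) = 289 (Function('y')(t) = Pow(-17, 2) = 289)
Pow(Add(Function('y')(908), Function('C')(Pow(Add(-573, -848), -1))), -1) = Pow(Add(289, Add(-2, Pow(Pow(Add(-573, -848), -1), 2), Mul(64, Pow(Add(-573, -848), -1)))), -1) = Pow(Add(289, Add(-2, Pow(Pow(-1421, -1), 2), Mul(64, Pow(-1421, -1)))), -1) = Pow(Add(289, Add(-2, Pow(Rational(-1, 1421), 2), Mul(64, Rational(-1, 1421)))), -1) = Pow(Add(289, Add(-2, Rational(1, 2019241), Rational(-64, 1421))), -1) = Pow(Add(289, Rational(-4129425, 2019241)), -1) = Pow(Rational(579431224, 2019241), -1) = Rational(2019241, 579431224)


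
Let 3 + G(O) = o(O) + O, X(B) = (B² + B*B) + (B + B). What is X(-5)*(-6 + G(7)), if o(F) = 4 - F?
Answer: -200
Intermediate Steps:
X(B) = 2*B + 2*B² (X(B) = (B² + B²) + 2*B = 2*B² + 2*B = 2*B + 2*B²)
G(O) = 1 (G(O) = -3 + ((4 - O) + O) = -3 + 4 = 1)
X(-5)*(-6 + G(7)) = (2*(-5)*(1 - 5))*(-6 + 1) = (2*(-5)*(-4))*(-5) = 40*(-5) = -200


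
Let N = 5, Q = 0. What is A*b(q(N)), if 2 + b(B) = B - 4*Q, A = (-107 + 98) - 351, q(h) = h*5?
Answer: -8280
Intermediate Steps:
q(h) = 5*h
A = -360 (A = -9 - 351 = -360)
b(B) = -2 + B (b(B) = -2 + (B - 4*0) = -2 + (B + 0) = -2 + B)
A*b(q(N)) = -360*(-2 + 5*5) = -360*(-2 + 25) = -360*23 = -8280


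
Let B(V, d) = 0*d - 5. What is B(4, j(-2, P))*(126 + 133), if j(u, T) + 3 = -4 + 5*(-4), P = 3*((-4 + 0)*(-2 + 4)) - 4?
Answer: -1295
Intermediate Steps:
P = -28 (P = 3*(-4*2) - 4 = 3*(-8) - 4 = -24 - 4 = -28)
j(u, T) = -27 (j(u, T) = -3 + (-4 + 5*(-4)) = -3 + (-4 - 20) = -3 - 24 = -27)
B(V, d) = -5 (B(V, d) = 0 - 5 = -5)
B(4, j(-2, P))*(126 + 133) = -5*(126 + 133) = -5*259 = -1295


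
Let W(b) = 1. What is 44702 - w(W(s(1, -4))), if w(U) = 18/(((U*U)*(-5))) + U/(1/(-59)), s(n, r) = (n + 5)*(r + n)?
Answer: 223823/5 ≈ 44765.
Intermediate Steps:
s(n, r) = (5 + n)*(n + r)
w(U) = -59*U - 18/(5*U²) (w(U) = 18/((U²*(-5))) + U/(-1/59) = 18/((-5*U²)) + U*(-59) = 18*(-1/(5*U²)) - 59*U = -18/(5*U²) - 59*U = -59*U - 18/(5*U²))
44702 - w(W(s(1, -4))) = 44702 - (-59*1 - 18/5/1²) = 44702 - (-59 - 18/5*1) = 44702 - (-59 - 18/5) = 44702 - 1*(-313/5) = 44702 + 313/5 = 223823/5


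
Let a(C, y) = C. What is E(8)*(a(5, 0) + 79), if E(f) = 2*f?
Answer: 1344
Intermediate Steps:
E(8)*(a(5, 0) + 79) = (2*8)*(5 + 79) = 16*84 = 1344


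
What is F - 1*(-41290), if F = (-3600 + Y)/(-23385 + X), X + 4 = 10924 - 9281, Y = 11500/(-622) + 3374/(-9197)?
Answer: 1284111090274022/31099683091 ≈ 41290.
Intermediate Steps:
Y = -53932064/2860267 (Y = 11500*(-1/622) + 3374*(-1/9197) = -5750/311 - 3374/9197 = -53932064/2860267 ≈ -18.856)
X = 1639 (X = -4 + (10924 - 9281) = -4 + 1643 = 1639)
F = 5175446632/31099683091 (F = (-3600 - 53932064/2860267)/(-23385 + 1639) = -10350893264/2860267/(-21746) = -10350893264/2860267*(-1/21746) = 5175446632/31099683091 ≈ 0.16641)
F - 1*(-41290) = 5175446632/31099683091 - 1*(-41290) = 5175446632/31099683091 + 41290 = 1284111090274022/31099683091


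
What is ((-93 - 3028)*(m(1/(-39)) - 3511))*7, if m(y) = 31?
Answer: 76027560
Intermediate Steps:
((-93 - 3028)*(m(1/(-39)) - 3511))*7 = ((-93 - 3028)*(31 - 3511))*7 = -3121*(-3480)*7 = 10861080*7 = 76027560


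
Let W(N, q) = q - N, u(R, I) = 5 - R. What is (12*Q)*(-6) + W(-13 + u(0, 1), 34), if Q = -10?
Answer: 762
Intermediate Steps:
(12*Q)*(-6) + W(-13 + u(0, 1), 34) = (12*(-10))*(-6) + (34 - (-13 + (5 - 1*0))) = -120*(-6) + (34 - (-13 + (5 + 0))) = 720 + (34 - (-13 + 5)) = 720 + (34 - 1*(-8)) = 720 + (34 + 8) = 720 + 42 = 762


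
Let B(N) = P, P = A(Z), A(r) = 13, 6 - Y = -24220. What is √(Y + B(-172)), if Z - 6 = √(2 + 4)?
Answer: √24239 ≈ 155.69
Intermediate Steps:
Y = 24226 (Y = 6 - 1*(-24220) = 6 + 24220 = 24226)
Z = 6 + √6 (Z = 6 + √(2 + 4) = 6 + √6 ≈ 8.4495)
P = 13
B(N) = 13
√(Y + B(-172)) = √(24226 + 13) = √24239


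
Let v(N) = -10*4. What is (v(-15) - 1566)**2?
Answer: 2579236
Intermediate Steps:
v(N) = -40
(v(-15) - 1566)**2 = (-40 - 1566)**2 = (-1606)**2 = 2579236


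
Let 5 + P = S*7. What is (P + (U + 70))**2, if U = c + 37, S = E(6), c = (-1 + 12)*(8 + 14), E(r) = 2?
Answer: 128164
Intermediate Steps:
c = 242 (c = 11*22 = 242)
S = 2
U = 279 (U = 242 + 37 = 279)
P = 9 (P = -5 + 2*7 = -5 + 14 = 9)
(P + (U + 70))**2 = (9 + (279 + 70))**2 = (9 + 349)**2 = 358**2 = 128164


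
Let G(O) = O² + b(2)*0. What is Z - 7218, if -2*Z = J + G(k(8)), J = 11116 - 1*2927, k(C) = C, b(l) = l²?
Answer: -22689/2 ≈ -11345.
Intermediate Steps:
G(O) = O² (G(O) = O² + 2²*0 = O² + 4*0 = O² + 0 = O²)
J = 8189 (J = 11116 - 2927 = 8189)
Z = -8253/2 (Z = -(8189 + 8²)/2 = -(8189 + 64)/2 = -½*8253 = -8253/2 ≈ -4126.5)
Z - 7218 = -8253/2 - 7218 = -22689/2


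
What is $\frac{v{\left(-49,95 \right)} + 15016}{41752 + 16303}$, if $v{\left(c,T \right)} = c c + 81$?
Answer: $\frac{17498}{58055} \approx 0.3014$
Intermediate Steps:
$v{\left(c,T \right)} = 81 + c^{2}$ ($v{\left(c,T \right)} = c^{2} + 81 = 81 + c^{2}$)
$\frac{v{\left(-49,95 \right)} + 15016}{41752 + 16303} = \frac{\left(81 + \left(-49\right)^{2}\right) + 15016}{41752 + 16303} = \frac{\left(81 + 2401\right) + 15016}{58055} = \left(2482 + 15016\right) \frac{1}{58055} = 17498 \cdot \frac{1}{58055} = \frac{17498}{58055}$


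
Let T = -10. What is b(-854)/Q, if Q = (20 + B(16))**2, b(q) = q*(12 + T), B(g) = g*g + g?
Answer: -427/21316 ≈ -0.020032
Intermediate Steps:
B(g) = g + g**2 (B(g) = g**2 + g = g + g**2)
b(q) = 2*q (b(q) = q*(12 - 10) = q*2 = 2*q)
Q = 85264 (Q = (20 + 16*(1 + 16))**2 = (20 + 16*17)**2 = (20 + 272)**2 = 292**2 = 85264)
b(-854)/Q = (2*(-854))/85264 = -1708*1/85264 = -427/21316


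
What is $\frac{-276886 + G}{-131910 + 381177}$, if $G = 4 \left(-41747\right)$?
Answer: $- \frac{147958}{83089} \approx -1.7807$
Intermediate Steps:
$G = -166988$
$\frac{-276886 + G}{-131910 + 381177} = \frac{-276886 - 166988}{-131910 + 381177} = - \frac{443874}{249267} = \left(-443874\right) \frac{1}{249267} = - \frac{147958}{83089}$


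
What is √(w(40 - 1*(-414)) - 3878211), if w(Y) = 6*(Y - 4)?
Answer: I*√3875511 ≈ 1968.6*I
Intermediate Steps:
w(Y) = -24 + 6*Y (w(Y) = 6*(-4 + Y) = -24 + 6*Y)
√(w(40 - 1*(-414)) - 3878211) = √((-24 + 6*(40 - 1*(-414))) - 3878211) = √((-24 + 6*(40 + 414)) - 3878211) = √((-24 + 6*454) - 3878211) = √((-24 + 2724) - 3878211) = √(2700 - 3878211) = √(-3875511) = I*√3875511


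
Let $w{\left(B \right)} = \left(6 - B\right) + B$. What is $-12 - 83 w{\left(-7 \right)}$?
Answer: $-510$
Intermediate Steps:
$w{\left(B \right)} = 6$
$-12 - 83 w{\left(-7 \right)} = -12 - 498 = -510$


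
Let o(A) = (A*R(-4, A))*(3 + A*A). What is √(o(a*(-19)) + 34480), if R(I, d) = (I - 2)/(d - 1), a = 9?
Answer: I*√258793178/43 ≈ 374.12*I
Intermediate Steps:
R(I, d) = (-2 + I)/(-1 + d)
o(A) = -6*A*(3 + A²)/(-1 + A) (o(A) = (A*((-2 - 4)/(-1 + A)))*(3 + A*A) = (A*(-6/(-1 + A)))*(3 + A²) = (-6*A/(-1 + A))*(3 + A²) = -6*A*(3 + A²)/(-1 + A))
√(o(a*(-19)) + 34480) = √(-6*9*(-19)*(3 + (9*(-19))²)/(-1 + 9*(-19)) + 34480) = √(-6*(-171)*(3 + (-171)²)/(-1 - 171) + 34480) = √(-6*(-171)*(3 + 29241)/(-172) + 34480) = √(-6*(-171)*(-1/172)*29244 + 34480) = √(-7501086/43 + 34480) = √(-6018446/43) = I*√258793178/43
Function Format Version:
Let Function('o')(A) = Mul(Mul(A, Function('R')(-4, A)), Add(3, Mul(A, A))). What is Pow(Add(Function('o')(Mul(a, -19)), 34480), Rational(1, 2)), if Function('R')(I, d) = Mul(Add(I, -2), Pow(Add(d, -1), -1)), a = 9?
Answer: Mul(Rational(1, 43), I, Pow(258793178, Rational(1, 2))) ≈ Mul(374.12, I)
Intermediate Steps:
Function('R')(I, d) = Mul(Pow(Add(-1, d), -1), Add(-2, I)) (Function('R')(I, d) = Mul(Add(-2, I), Pow(Add(-1, d), -1)) = Mul(Pow(Add(-1, d), -1), Add(-2, I)))
Function('o')(A) = Mul(-6, A, Pow(Add(-1, A), -1), Add(3, Pow(A, 2))) (Function('o')(A) = Mul(Mul(A, Mul(Pow(Add(-1, A), -1), Add(-2, -4))), Add(3, Mul(A, A))) = Mul(Mul(A, Mul(Pow(Add(-1, A), -1), -6)), Add(3, Pow(A, 2))) = Mul(Mul(A, Mul(-6, Pow(Add(-1, A), -1))), Add(3, Pow(A, 2))) = Mul(Mul(-6, A, Pow(Add(-1, A), -1)), Add(3, Pow(A, 2))) = Mul(-6, A, Pow(Add(-1, A), -1), Add(3, Pow(A, 2))))
Pow(Add(Function('o')(Mul(a, -19)), 34480), Rational(1, 2)) = Pow(Add(Mul(-6, Mul(9, -19), Pow(Add(-1, Mul(9, -19)), -1), Add(3, Pow(Mul(9, -19), 2))), 34480), Rational(1, 2)) = Pow(Add(Mul(-6, -171, Pow(Add(-1, -171), -1), Add(3, Pow(-171, 2))), 34480), Rational(1, 2)) = Pow(Add(Mul(-6, -171, Pow(-172, -1), Add(3, 29241)), 34480), Rational(1, 2)) = Pow(Add(Mul(-6, -171, Rational(-1, 172), 29244), 34480), Rational(1, 2)) = Pow(Add(Rational(-7501086, 43), 34480), Rational(1, 2)) = Pow(Rational(-6018446, 43), Rational(1, 2)) = Mul(Rational(1, 43), I, Pow(258793178, Rational(1, 2)))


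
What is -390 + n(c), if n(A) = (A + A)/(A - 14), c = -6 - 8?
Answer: -389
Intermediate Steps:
c = -14
n(A) = 2*A/(-14 + A) (n(A) = (2*A)/(-14 + A) = 2*A/(-14 + A))
-390 + n(c) = -390 + 2*(-14)/(-14 - 14) = -390 + 2*(-14)/(-28) = -390 + 2*(-14)*(-1/28) = -390 + 1 = -389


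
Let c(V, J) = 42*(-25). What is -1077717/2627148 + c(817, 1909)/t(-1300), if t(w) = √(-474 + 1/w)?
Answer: -359239/875716 + 10500*I*√8010613/616201 ≈ -0.41022 + 48.228*I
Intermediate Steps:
c(V, J) = -1050
-1077717/2627148 + c(817, 1909)/t(-1300) = -1077717/2627148 - 1050/√(-474 + 1/(-1300)) = -1077717*1/2627148 - 1050/√(-474 - 1/1300) = -359239/875716 - 1050*(-10*I*√8010613/616201) = -359239/875716 - (-10500)*I*√8010613/616201 = -359239/875716 + 10500*I*√8010613/616201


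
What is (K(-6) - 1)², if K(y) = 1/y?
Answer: 49/36 ≈ 1.3611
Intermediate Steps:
(K(-6) - 1)² = (1/(-6) - 1)² = (-⅙ - 1)² = (-7/6)² = 49/36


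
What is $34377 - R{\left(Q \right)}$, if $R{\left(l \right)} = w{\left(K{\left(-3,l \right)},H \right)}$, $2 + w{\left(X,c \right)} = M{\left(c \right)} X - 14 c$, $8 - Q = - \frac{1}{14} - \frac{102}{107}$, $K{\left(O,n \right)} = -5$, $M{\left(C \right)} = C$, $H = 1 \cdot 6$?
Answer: $34493$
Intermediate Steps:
$H = 6$
$Q = \frac{13519}{1498}$ ($Q = 8 - \left(- \frac{1}{14} - \frac{102}{107}\right) = 8 - - \frac{1535}{1498} = 8 + \frac{1535}{1498} = \frac{13519}{1498} \approx 9.0247$)
$w{\left(X,c \right)} = -2 - 14 c + X c$ ($w{\left(X,c \right)} = -2 + \left(c X - 14 c\right) = -2 + \left(X c - 14 c\right) = -2 + \left(- 14 c + X c\right) = -2 - 14 c + X c$)
$R{\left(l \right)} = -116$ ($R{\left(l \right)} = -2 - 84 - 30 = -116$)
$34377 - R{\left(Q \right)} = 34377 - -116 = 34377 + 116 = 34493$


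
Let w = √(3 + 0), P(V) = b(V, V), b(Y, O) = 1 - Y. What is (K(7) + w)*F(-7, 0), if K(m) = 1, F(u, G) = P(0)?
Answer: 1 + √3 ≈ 2.7321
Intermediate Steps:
P(V) = 1 - V
F(u, G) = 1 (F(u, G) = 1 - 1*0 = 1 + 0 = 1)
w = √3 ≈ 1.7320
(K(7) + w)*F(-7, 0) = (1 + √3)*1 = 1 + √3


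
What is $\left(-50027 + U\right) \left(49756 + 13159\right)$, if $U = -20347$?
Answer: $-4427580210$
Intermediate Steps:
$\left(-50027 + U\right) \left(49756 + 13159\right) = \left(-50027 - 20347\right) \left(49756 + 13159\right) = \left(-70374\right) 62915 = -4427580210$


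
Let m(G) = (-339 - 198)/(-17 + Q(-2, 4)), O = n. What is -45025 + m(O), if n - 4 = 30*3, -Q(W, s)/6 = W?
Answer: -224588/5 ≈ -44918.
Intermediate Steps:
Q(W, s) = -6*W
n = 94 (n = 4 + 30*3 = 4 + 90 = 94)
O = 94
m(G) = 537/5 (m(G) = (-339 - 198)/(-17 - 6*(-2)) = -537/(-17 + 12) = -537/(-5) = -537*(-⅕) = 537/5)
-45025 + m(O) = -45025 + 537/5 = -224588/5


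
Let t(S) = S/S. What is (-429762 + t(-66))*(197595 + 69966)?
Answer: -114987282921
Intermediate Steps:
t(S) = 1
(-429762 + t(-66))*(197595 + 69966) = (-429762 + 1)*(197595 + 69966) = -429761*267561 = -114987282921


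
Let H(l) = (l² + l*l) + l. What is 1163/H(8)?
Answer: 1163/136 ≈ 8.5515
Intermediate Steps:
H(l) = l + 2*l² (H(l) = (l² + l²) + l = 2*l² + l = l + 2*l²)
1163/H(8) = 1163/((8*(1 + 2*8))) = 1163/((8*(1 + 16))) = 1163/((8*17)) = 1163/136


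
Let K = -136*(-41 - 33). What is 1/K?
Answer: 1/10064 ≈ 9.9364e-5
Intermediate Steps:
K = 10064 (K = -136*(-74) = 10064)
1/K = 1/10064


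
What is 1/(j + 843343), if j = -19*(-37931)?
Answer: 1/1564032 ≈ 6.3937e-7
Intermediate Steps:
j = 720689
1/(j + 843343) = 1/(720689 + 843343) = 1/1564032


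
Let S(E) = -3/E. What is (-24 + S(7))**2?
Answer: 29241/49 ≈ 596.75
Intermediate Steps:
(-24 + S(7))**2 = (-24 - 3/7)**2 = (-171/7)**2 = 29241/49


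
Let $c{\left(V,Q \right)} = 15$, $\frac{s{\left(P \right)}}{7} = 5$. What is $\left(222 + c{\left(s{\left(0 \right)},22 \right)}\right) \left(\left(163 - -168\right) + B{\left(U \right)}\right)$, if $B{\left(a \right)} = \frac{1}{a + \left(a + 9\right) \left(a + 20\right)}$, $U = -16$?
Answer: $\frac{3451431}{44} \approx 78442.0$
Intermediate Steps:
$s{\left(P \right)} = 35$ ($s{\left(P \right)} = 7 \cdot 5 = 35$)
$B{\left(a \right)} = \frac{1}{a + \left(9 + a\right) \left(20 + a\right)}$
$\left(222 + c{\left(s{\left(0 \right)},22 \right)}\right) \left(\left(163 - -168\right) + B{\left(U \right)}\right) = \left(222 + 15\right) \left(\left(163 - -168\right) + \frac{1}{180 + \left(-16\right)^{2} + 30 \left(-16\right)}\right) = 237 \left(\left(163 + 168\right) + \frac{1}{180 + 256 - 480}\right) = 237 \left(331 + \frac{1}{-44}\right) = 237 \left(331 - \frac{1}{44}\right) = 237 \cdot \frac{14563}{44} = \frac{3451431}{44}$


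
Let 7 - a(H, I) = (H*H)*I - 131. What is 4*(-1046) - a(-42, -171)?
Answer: -305966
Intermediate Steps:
a(H, I) = 138 - I*H² (a(H, I) = 7 - ((H*H)*I - 131) = 7 - (H²*I - 131) = 7 - (I*H² - 131) = 7 - (-131 + I*H²) = 7 + (131 - I*H²) = 138 - I*H²)
4*(-1046) - a(-42, -171) = 4*(-1046) - (138 - 1*(-171)*(-42)²) = -4184 - (138 - 1*(-171)*1764) = -4184 - (138 + 301644) = -4184 - 1*301782 = -4184 - 301782 = -305966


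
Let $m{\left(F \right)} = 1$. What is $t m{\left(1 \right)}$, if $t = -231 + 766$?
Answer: $535$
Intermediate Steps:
$t = 535$
$t m{\left(1 \right)} = 535 \cdot 1 = 535$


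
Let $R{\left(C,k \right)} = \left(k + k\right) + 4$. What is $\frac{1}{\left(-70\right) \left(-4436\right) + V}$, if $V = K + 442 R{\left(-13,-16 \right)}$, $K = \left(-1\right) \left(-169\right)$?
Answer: $\frac{1}{298313} \approx 3.3522 \cdot 10^{-6}$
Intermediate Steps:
$R{\left(C,k \right)} = 4 + 2 k$ ($R{\left(C,k \right)} = 2 k + 4 = 4 + 2 k$)
$K = 169$
$V = -12207$ ($V = 169 + 442 \left(4 + 2 \left(-16\right)\right) = 169 + 442 \left(4 - 32\right) = 169 + 442 \left(-28\right) = 169 - 12376 = -12207$)
$\frac{1}{\left(-70\right) \left(-4436\right) + V} = \frac{1}{\left(-70\right) \left(-4436\right) - 12207} = \frac{1}{310520 - 12207} = \frac{1}{298313}$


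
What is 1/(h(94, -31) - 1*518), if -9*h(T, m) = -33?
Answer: -3/1543 ≈ -0.0019443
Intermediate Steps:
h(T, m) = 11/3 (h(T, m) = -⅑*(-33) = 11/3)
1/(h(94, -31) - 1*518) = 1/(11/3 - 1*518) = 1/(11/3 - 518) = 1/(-1543/3) = -3/1543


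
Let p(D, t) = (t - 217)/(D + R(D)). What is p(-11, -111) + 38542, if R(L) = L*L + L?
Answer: 3815330/99 ≈ 38539.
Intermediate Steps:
R(L) = L + L² (R(L) = L² + L = L + L²)
p(D, t) = (-217 + t)/(D + D*(1 + D)) (p(D, t) = (t - 217)/(D + D*(1 + D)) = (-217 + t)/(D + D*(1 + D)))
p(-11, -111) + 38542 = (-217 - 111)/((-11)*(2 - 11)) + 38542 = -1/11*(-328)/(-9) + 38542 = -1/11*(-⅑)*(-328) + 38542 = -328/99 + 38542 = 3815330/99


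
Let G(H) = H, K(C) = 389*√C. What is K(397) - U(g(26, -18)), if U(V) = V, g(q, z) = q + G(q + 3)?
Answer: -55 + 389*√397 ≈ 7695.8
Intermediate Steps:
g(q, z) = 3 + 2*q (g(q, z) = q + (q + 3) = q + (3 + q) = 3 + 2*q)
K(397) - U(g(26, -18)) = 389*√397 - (3 + 2*26) = 389*√397 - (3 + 52) = 389*√397 - 1*55 = 389*√397 - 55 = -55 + 389*√397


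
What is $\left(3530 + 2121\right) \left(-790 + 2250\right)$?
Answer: $8250460$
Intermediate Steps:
$\left(3530 + 2121\right) \left(-790 + 2250\right) = 5651 \cdot 1460 = 8250460$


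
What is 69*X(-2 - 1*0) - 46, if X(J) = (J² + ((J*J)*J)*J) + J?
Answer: 1196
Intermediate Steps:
X(J) = J + J² + J⁴ (X(J) = (J² + (J²*J)*J) + J = (J² + J³*J) + J = (J² + J⁴) + J = J + J² + J⁴)
69*X(-2 - 1*0) - 46 = 69*((-2 - 1*0)*(1 + (-2 - 1*0) + (-2 - 1*0)³)) - 46 = 69*((-2 + 0)*(1 + (-2 + 0) + (-2 + 0)³)) - 46 = 69*(-2*(1 - 2 + (-2)³)) - 46 = 69*(-2*(1 - 2 - 8)) - 46 = 69*(-2*(-9)) - 46 = 69*18 - 46 = 1242 - 46 = 1196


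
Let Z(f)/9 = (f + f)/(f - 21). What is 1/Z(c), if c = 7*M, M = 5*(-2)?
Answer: 13/180 ≈ 0.072222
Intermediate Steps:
M = -10
c = -70 (c = 7*(-10) = -70)
Z(f) = 18*f/(-21 + f) (Z(f) = 9*((f + f)/(f - 21)) = 9*((2*f)/(-21 + f)) = 9*(2*f/(-21 + f)) = 18*f/(-21 + f))
1/Z(c) = 1/(18*(-70)/(-21 - 70)) = 1/(18*(-70)/(-91)) = 1/(18*(-70)*(-1/91)) = 1/(180/13) = 13/180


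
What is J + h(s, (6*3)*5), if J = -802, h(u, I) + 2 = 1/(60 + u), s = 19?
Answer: -63515/79 ≈ -803.99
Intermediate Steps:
h(u, I) = -2 + 1/(60 + u)
J + h(s, (6*3)*5) = -802 + (-119 - 2*19)/(60 + 19) = -802 + (-119 - 38)/79 = -802 + (1/79)*(-157) = -802 - 157/79 = -63515/79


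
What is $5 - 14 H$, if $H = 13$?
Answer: $-177$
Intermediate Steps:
$5 - 14 H = 5 - 182 = -177$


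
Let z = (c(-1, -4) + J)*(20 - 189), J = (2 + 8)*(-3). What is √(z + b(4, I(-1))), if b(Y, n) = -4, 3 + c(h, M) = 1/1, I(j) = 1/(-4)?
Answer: 2*√1351 ≈ 73.512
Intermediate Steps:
J = -30 (J = 10*(-3) = -30)
I(j) = -¼
c(h, M) = -2 (c(h, M) = -3 + 1/1 = -3 + 1 = -2)
z = 5408 (z = (-2 - 30)*(20 - 189) = -32*(-169) = 5408)
√(z + b(4, I(-1))) = √(5408 - 4) = √5404 = 2*√1351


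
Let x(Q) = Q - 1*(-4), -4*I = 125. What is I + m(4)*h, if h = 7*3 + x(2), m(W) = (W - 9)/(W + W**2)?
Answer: -38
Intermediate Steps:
m(W) = (-9 + W)/(W + W**2)
I = -125/4 (I = -1/4*125 = -125/4 ≈ -31.250)
x(Q) = 4 + Q (x(Q) = Q + 4 = 4 + Q)
h = 27 (h = 7*3 + (4 + 2) = 21 + 6 = 27)
I + m(4)*h = -125/4 + ((-9 + 4)/(4*(1 + 4)))*27 = -125/4 + ((1/4)*(-5)/5)*27 = -125/4 + ((1/4)*(1/5)*(-5))*27 = -125/4 - 1/4*27 = -125/4 - 27/4 = -38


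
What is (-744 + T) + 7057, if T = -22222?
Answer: -15909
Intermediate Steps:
(-744 + T) + 7057 = (-744 - 22222) + 7057 = -22966 + 7057 = -15909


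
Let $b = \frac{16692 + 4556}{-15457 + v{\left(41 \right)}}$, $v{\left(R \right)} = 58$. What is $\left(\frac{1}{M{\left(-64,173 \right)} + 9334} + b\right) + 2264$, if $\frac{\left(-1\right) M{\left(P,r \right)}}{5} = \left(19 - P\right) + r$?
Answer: $\frac{280618192151}{124023546} \approx 2262.6$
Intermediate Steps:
$b = - \frac{21248}{15399}$ ($b = \frac{16692 + 4556}{-15457 + 58} = \frac{21248}{-15399} = 21248 \left(- \frac{1}{15399}\right) = - \frac{21248}{15399} \approx -1.3798$)
$M{\left(P,r \right)} = -95 - 5 r + 5 P$ ($M{\left(P,r \right)} = - 5 \left(\left(19 - P\right) + r\right) = - 5 \left(19 + r - P\right) = -95 - 5 r + 5 P$)
$\left(\frac{1}{M{\left(-64,173 \right)} + 9334} + b\right) + 2264 = \left(\frac{1}{\left(-95 - 865 + 5 \left(-64\right)\right) + 9334} - \frac{21248}{15399}\right) + 2264 = \left(\frac{1}{\left(-95 - 865 - 320\right) + 9334} - \frac{21248}{15399}\right) + 2264 = \left(\frac{1}{-1280 + 9334} - \frac{21248}{15399}\right) + 2264 = \left(\frac{1}{8054} - \frac{21248}{15399}\right) + 2264 = - \frac{171115993}{124023546} + 2264 = \frac{280618192151}{124023546}$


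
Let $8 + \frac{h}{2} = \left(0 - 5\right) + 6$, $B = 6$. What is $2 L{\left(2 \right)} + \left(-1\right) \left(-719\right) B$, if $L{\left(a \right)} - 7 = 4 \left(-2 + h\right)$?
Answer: $4200$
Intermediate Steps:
$h = -14$ ($h = -16 + 2 \left(\left(0 - 5\right) + 6\right) = -16 + 2 \left(-5 + 6\right) = -16 + 2 \cdot 1 = -16 + 2 = -14$)
$L{\left(a \right)} = -57$ ($L{\left(a \right)} = 7 + 4 \left(-2 - 14\right) = 7 + 4 \left(-16\right) = 7 - 64 = -57$)
$2 L{\left(2 \right)} + \left(-1\right) \left(-719\right) B = 2 \left(-57\right) + \left(-1\right) \left(-719\right) 6 = -114 + 719 \cdot 6 = -114 + 4314 = 4200$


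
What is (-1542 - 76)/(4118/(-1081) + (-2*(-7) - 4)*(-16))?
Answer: 874529/88539 ≈ 9.8773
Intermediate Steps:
(-1542 - 76)/(4118/(-1081) + (-2*(-7) - 4)*(-16)) = -1618/(4118*(-1/1081) + (14 - 4)*(-16)) = -1618/(-4118/1081 + 10*(-16)) = -1618/(-4118/1081 - 160) = -1618/(-177078/1081) = -1618*(-1081/177078) = 874529/88539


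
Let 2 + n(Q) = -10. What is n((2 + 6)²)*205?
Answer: -2460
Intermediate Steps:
n(Q) = -12 (n(Q) = -2 - 10 = -12)
n((2 + 6)²)*205 = -12*205 = -2460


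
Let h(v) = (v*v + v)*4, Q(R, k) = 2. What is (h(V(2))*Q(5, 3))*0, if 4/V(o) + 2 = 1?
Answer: 0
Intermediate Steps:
V(o) = -4 (V(o) = 4/(-2 + 1) = 4/(-1) = 4*(-1) = -4)
h(v) = 4*v + 4*v² (h(v) = (v² + v)*4 = (v + v²)*4 = 4*v + 4*v²)
(h(V(2))*Q(5, 3))*0 = ((4*(-4)*(1 - 4))*2)*0 = ((4*(-4)*(-3))*2)*0 = (48*2)*0 = 96*0 = 0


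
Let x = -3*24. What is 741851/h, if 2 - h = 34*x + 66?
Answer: 741851/2384 ≈ 311.18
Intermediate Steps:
x = -72
h = 2384 (h = 2 - (34*(-72) + 66) = 2 - (-2448 + 66) = 2 - 1*(-2382) = 2 + 2382 = 2384)
741851/h = 741851/2384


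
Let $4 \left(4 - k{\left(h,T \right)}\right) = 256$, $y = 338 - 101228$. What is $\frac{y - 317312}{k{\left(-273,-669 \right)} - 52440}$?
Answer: $\frac{209101}{26250} \approx 7.9658$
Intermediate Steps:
$y = -100890$
$k{\left(h,T \right)} = -60$ ($k{\left(h,T \right)} = 4 - 64 = -60$)
$\frac{y - 317312}{k{\left(-273,-669 \right)} - 52440} = \frac{-100890 - 317312}{-60 - 52440} = - \frac{418202}{-52500} = \left(-418202\right) \left(- \frac{1}{52500}\right) = \frac{209101}{26250}$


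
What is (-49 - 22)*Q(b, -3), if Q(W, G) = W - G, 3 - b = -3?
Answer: -639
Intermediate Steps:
b = 6 (b = 3 - 1*(-3) = 3 + 3 = 6)
(-49 - 22)*Q(b, -3) = (-49 - 22)*(6 - 1*(-3)) = -71*(6 + 3) = -71*9 = -639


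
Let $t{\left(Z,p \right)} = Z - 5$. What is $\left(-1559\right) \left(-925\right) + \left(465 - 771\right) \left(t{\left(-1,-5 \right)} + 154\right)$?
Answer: $1396787$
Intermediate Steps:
$t{\left(Z,p \right)} = -5 + Z$
$\left(-1559\right) \left(-925\right) + \left(465 - 771\right) \left(t{\left(-1,-5 \right)} + 154\right) = \left(-1559\right) \left(-925\right) + \left(465 - 771\right) \left(\left(-5 - 1\right) + 154\right) = 1442075 - 306 \left(-6 + 154\right) = 1442075 - 45288 = 1396787$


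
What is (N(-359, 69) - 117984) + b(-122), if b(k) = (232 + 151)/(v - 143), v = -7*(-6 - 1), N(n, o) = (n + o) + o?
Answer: -11111653/94 ≈ -1.1821e+5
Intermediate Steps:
N(n, o) = n + 2*o
v = 49 (v = -7*(-7) = 49)
b(k) = -383/94 (b(k) = (232 + 151)/(49 - 143) = 383/(-94) = 383*(-1/94) = -383/94)
(N(-359, 69) - 117984) + b(-122) = ((-359 + 2*69) - 117984) - 383/94 = ((-359 + 138) - 117984) - 383/94 = (-221 - 117984) - 383/94 = -118205 - 383/94 = -11111653/94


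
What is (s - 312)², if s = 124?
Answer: 35344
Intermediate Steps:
(s - 312)² = (124 - 312)² = (-188)² = 35344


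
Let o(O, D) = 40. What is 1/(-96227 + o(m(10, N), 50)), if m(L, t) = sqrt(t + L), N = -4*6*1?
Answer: -1/96187 ≈ -1.0396e-5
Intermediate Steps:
N = -24 (N = -24*1 = -24)
m(L, t) = sqrt(L + t)
1/(-96227 + o(m(10, N), 50)) = 1/(-96227 + 40) = 1/(-96187) = -1/96187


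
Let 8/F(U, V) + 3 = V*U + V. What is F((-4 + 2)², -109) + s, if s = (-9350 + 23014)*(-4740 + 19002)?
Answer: 26698007614/137 ≈ 1.9488e+8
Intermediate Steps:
s = 194875968 (s = 13664*14262 = 194875968)
F(U, V) = 8/(-3 + V + U*V) (F(U, V) = 8/(-3 + (V*U + V)) = 8/(-3 + (U*V + V)) = 8/(-3 + (V + U*V)) = 8/(-3 + V + U*V))
F((-4 + 2)², -109) + s = 8/(-3 - 109 + (-4 + 2)²*(-109)) + 194875968 = 8/(-3 - 109 + (-2)²*(-109)) + 194875968 = 8/(-3 - 109 + 4*(-109)) + 194875968 = 8/(-3 - 109 - 436) + 194875968 = 8/(-548) + 194875968 = 8*(-1/548) + 194875968 = -2/137 + 194875968 = 26698007614/137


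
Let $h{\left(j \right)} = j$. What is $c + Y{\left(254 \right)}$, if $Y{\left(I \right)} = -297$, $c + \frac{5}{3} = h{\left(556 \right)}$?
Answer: $\frac{772}{3} \approx 257.33$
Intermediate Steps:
$c = \frac{1663}{3}$ ($c = - \frac{5}{3} + 556 = \frac{1663}{3} \approx 554.33$)
$c + Y{\left(254 \right)} = \frac{1663}{3} - 297 = \frac{772}{3}$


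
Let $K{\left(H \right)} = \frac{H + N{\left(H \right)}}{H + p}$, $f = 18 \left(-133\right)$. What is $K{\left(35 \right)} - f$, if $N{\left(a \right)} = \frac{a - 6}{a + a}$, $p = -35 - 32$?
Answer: $\frac{5360081}{2240} \approx 2392.9$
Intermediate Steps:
$p = -67$
$f = -2394$
$N{\left(a \right)} = \frac{-6 + a}{2 a}$
$K{\left(H \right)} = \frac{H + \frac{-6 + H}{2 H}}{-67 + H}$ ($K{\left(H \right)} = \frac{H + \frac{-6 + H}{2 H}}{H - 67} = \frac{H + \frac{-6 + H}{2 H}}{-67 + H}$)
$K{\left(35 \right)} - f = \frac{-3 + 35^{2} + \frac{1}{2} \cdot 35}{35 \left(-67 + 35\right)} - -2394 = \frac{-3 + 1225 + \frac{35}{2}}{35 \left(-32\right)} + 2394 = \frac{1}{35} \left(- \frac{1}{32}\right) \frac{2479}{2} + 2394 = - \frac{2479}{2240} + 2394 = \frac{5360081}{2240}$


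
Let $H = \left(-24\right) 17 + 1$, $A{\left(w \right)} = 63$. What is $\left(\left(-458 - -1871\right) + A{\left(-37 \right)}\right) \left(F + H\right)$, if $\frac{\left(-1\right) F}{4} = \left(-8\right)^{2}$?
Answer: $-978588$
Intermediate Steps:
$F = -256$ ($F = - 4 \left(-8\right)^{2} = \left(-4\right) 64 = -256$)
$H = -407$ ($H = -408 + 1 = -407$)
$\left(\left(-458 - -1871\right) + A{\left(-37 \right)}\right) \left(F + H\right) = \left(\left(-458 - -1871\right) + 63\right) \left(-256 - 407\right) = \left(\left(-458 + 1871\right) + 63\right) \left(-663\right) = \left(1413 + 63\right) \left(-663\right) = 1476 \left(-663\right) = -978588$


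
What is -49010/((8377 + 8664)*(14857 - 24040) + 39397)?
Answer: 24505/78224053 ≈ 0.00031327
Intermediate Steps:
-49010/((8377 + 8664)*(14857 - 24040) + 39397) = -49010/(17041*(-9183) + 39397) = -49010/(-156487503 + 39397) = -49010/(-156448106) = -49010*(-1/156448106) = 24505/78224053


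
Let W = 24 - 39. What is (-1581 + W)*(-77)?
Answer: 122892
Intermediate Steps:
W = -15
(-1581 + W)*(-77) = (-1581 - 15)*(-77) = -1596*(-77) = 122892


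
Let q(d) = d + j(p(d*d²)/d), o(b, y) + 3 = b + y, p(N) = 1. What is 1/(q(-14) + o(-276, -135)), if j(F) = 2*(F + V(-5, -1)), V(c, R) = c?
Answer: -7/3067 ≈ -0.0022824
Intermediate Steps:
j(F) = -10 + 2*F (j(F) = 2*(F - 5) = 2*(-5 + F) = -10 + 2*F)
o(b, y) = -3 + b + y (o(b, y) = -3 + (b + y) = -3 + b + y)
q(d) = -10 + d + 2/d (q(d) = d + (-10 + 2*(1/d)) = d + (-10 + 2/d) = -10 + d + 2/d)
1/(q(-14) + o(-276, -135)) = 1/((-10 - 14 + 2/(-14)) + (-3 - 276 - 135)) = 1/((-10 - 14 + 2*(-1/14)) - 414) = 1/((-10 - 14 - ⅐) - 414) = 1/(-169/7 - 414) = 1/(-3067/7) = -7/3067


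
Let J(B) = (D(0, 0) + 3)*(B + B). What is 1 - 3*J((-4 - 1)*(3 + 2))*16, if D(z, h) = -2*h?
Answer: 7201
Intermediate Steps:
J(B) = 6*B (J(B) = (-2*0 + 3)*(B + B) = (0 + 3)*(2*B) = 3*(2*B) = 6*B)
1 - 3*J((-4 - 1)*(3 + 2))*16 = 1 - 18*(-4 - 1)*(3 + 2)*16 = 1 - 18*(-5*5)*16 = 1 - 18*(-25)*16 = 1 - 3*(-150)*16 = 1 + 450*16 = 1 + 7200 = 7201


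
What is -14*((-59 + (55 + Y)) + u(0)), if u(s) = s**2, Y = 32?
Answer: -392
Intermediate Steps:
-14*((-59 + (55 + Y)) + u(0)) = -14*((-59 + (55 + 32)) + 0**2) = -14*((-59 + 87) + 0) = -14*(28 + 0) = -14*28 = -392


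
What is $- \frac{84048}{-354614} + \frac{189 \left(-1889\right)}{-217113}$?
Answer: $\frac{1857084081}{987068069} \approx 1.8814$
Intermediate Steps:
$- \frac{84048}{-354614} + \frac{189 \left(-1889\right)}{-217113} = \left(-84048\right) \left(- \frac{1}{354614}\right) - - \frac{119007}{72371} = \frac{42024}{177307} + \frac{119007}{72371} = \frac{1857084081}{987068069}$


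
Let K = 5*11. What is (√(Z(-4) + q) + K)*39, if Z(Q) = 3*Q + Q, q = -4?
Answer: 2145 + 78*I*√5 ≈ 2145.0 + 174.41*I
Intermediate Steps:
Z(Q) = 4*Q
K = 55
(√(Z(-4) + q) + K)*39 = (√(4*(-4) - 4) + 55)*39 = (√(-16 - 4) + 55)*39 = (√(-20) + 55)*39 = (2*I*√5 + 55)*39 = (55 + 2*I*√5)*39 = 2145 + 78*I*√5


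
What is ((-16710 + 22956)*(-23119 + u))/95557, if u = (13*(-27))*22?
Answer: -192632886/95557 ≈ -2015.9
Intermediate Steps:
u = -7722 (u = -351*22 = -7722)
((-16710 + 22956)*(-23119 + u))/95557 = ((-16710 + 22956)*(-23119 - 7722))/95557 = (6246*(-30841))*(1/95557) = -192632886*1/95557 = -192632886/95557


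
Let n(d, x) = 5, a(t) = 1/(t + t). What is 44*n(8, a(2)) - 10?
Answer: 210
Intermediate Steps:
a(t) = 1/(2*t)
44*n(8, a(2)) - 10 = 44*5 - 10 = 220 - 10 = 210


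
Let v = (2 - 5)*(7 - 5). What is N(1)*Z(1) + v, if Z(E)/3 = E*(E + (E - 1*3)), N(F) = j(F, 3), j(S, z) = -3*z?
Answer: 21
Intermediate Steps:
N(F) = -9 (N(F) = -3*3 = -9)
v = -6 (v = -3*2 = -6)
Z(E) = 3*E*(-3 + 2*E) (Z(E) = 3*(E*(E + (E - 1*3))) = 3*(E*(E + (E - 3))) = 3*(E*(E + (-3 + E))) = 3*(E*(-3 + 2*E)) = 3*E*(-3 + 2*E))
N(1)*Z(1) + v = -27*(-3 + 2*1) - 6 = -27*(-3 + 2) - 6 = -27*(-1) - 6 = -9*(-3) - 6 = 27 - 6 = 21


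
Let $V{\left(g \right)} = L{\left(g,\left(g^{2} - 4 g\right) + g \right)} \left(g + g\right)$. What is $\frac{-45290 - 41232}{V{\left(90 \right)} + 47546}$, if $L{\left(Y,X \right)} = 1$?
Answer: $- \frac{43261}{23863} \approx -1.8129$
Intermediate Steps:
$V{\left(g \right)} = 2 g$ ($V{\left(g \right)} = 1 \left(g + g\right) = 1 \cdot 2 g = 2 g$)
$\frac{-45290 - 41232}{V{\left(90 \right)} + 47546} = \frac{-45290 - 41232}{2 \cdot 90 + 47546} = - \frac{86522}{180 + 47546} = - \frac{86522}{47726} = \left(-86522\right) \frac{1}{47726} = - \frac{43261}{23863}$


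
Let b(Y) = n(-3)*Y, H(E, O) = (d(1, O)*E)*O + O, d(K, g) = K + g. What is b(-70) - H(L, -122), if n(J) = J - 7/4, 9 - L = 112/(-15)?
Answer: -7278793/30 ≈ -2.4263e+5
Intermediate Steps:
L = 247/15 (L = 9 - 112/(-15) = 9 - 112*(-1)/15 = 9 - 1*(-112/15) = 9 + 112/15 = 247/15 ≈ 16.467)
n(J) = -7/4 + J (n(J) = J - 7/4 = -7/4 + J)
H(E, O) = O + E*O*(1 + O) (H(E, O) = ((1 + O)*E)*O + O = (E*(1 + O))*O + O = E*O*(1 + O) + O = O + E*O*(1 + O))
b(Y) = -19*Y/4 (b(Y) = (-7/4 - 3)*Y = -19*Y/4)
b(-70) - H(L, -122) = -19/4*(-70) - (-122)*(1 + 247*(1 - 122)/15) = 665/2 - (-122)*(1 + (247/15)*(-121)) = 665/2 - (-122)*(1 - 29887/15) = 665/2 - (-122)*(-29872)/15 = 665/2 - 1*3644384/15 = 665/2 - 3644384/15 = -7278793/30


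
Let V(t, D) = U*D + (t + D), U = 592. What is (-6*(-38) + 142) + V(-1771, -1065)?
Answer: -632946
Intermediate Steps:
V(t, D) = t + 593*D (V(t, D) = 592*D + (t + D) = 592*D + (D + t) = t + 593*D)
(-6*(-38) + 142) + V(-1771, -1065) = (-6*(-38) + 142) + (-1771 + 593*(-1065)) = (228 + 142) + (-1771 - 631545) = 370 - 633316 = -632946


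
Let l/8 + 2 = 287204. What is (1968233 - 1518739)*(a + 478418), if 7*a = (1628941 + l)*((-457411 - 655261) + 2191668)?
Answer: 1904390398785376812/7 ≈ 2.7206e+17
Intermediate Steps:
l = 2297616 (l = -16 + 8*287204 = -16 + 2297632 = 2297616)
a = 4236739296772/7 (a = ((1628941 + 2297616)*((-457411 - 655261) + 2191668))/7 = (3926557*(-1112672 + 2191668))/7 = (3926557*1078996)/7 = (⅐)*4236739296772 = 4236739296772/7 ≈ 6.0525e+11)
(1968233 - 1518739)*(a + 478418) = (1968233 - 1518739)*(4236739296772/7 + 478418) = 449494*(4236742645698/7) = 1904390398785376812/7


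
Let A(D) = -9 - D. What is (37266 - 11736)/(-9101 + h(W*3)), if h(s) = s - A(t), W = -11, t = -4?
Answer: -8510/3043 ≈ -2.7966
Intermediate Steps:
h(s) = 5 + s (h(s) = s - (-9 - 1*(-4)) = s - (-9 + 4) = s - 1*(-5) = s + 5 = 5 + s)
(37266 - 11736)/(-9101 + h(W*3)) = (37266 - 11736)/(-9101 + (5 - 11*3)) = 25530/(-9101 + (5 - 33)) = 25530/(-9101 - 28) = 25530/(-9129) = 25530*(-1/9129) = -8510/3043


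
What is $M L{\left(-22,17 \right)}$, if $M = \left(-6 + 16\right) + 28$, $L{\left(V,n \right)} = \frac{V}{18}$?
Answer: $- \frac{418}{9} \approx -46.444$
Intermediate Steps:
$L{\left(V,n \right)} = \frac{V}{18}$ ($L{\left(V,n \right)} = V \frac{1}{18} = \frac{V}{18}$)
$M = 38$ ($M = 10 + 28 = 38$)
$M L{\left(-22,17 \right)} = 38 \cdot \frac{1}{18} \left(-22\right) = 38 \left(- \frac{11}{9}\right) = - \frac{418}{9}$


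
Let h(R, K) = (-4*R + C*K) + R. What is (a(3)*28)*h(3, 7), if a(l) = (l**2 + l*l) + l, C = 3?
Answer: 7056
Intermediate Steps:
a(l) = l + 2*l**2 (a(l) = (l**2 + l**2) + l = 2*l**2 + l = l + 2*l**2)
h(R, K) = -3*R + 3*K (h(R, K) = (-4*R + 3*K) + R = -3*R + 3*K)
(a(3)*28)*h(3, 7) = ((3*(1 + 2*3))*28)*(-3*3 + 3*7) = ((3*(1 + 6))*28)*(-9 + 21) = ((3*7)*28)*12 = (21*28)*12 = 588*12 = 7056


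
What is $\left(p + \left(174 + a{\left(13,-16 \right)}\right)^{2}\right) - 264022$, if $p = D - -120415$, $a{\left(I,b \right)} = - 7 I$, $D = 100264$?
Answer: $-36454$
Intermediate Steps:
$p = 220679$ ($p = 100264 - -120415 = 100264 + 120415 = 220679$)
$\left(p + \left(174 + a{\left(13,-16 \right)}\right)^{2}\right) - 264022 = \left(220679 + \left(174 - 91\right)^{2}\right) - 264022 = \left(220679 + 83^{2}\right) - 264022 = \left(220679 + 6889\right) - 264022 = 227568 - 264022 = -36454$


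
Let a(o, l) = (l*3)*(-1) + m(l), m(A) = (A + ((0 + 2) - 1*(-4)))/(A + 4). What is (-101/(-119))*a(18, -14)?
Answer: 21614/595 ≈ 36.326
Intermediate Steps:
m(A) = (6 + A)/(4 + A) (m(A) = (A + (2 + 4))/(4 + A) = (A + 6)/(4 + A) = (6 + A)/(4 + A))
a(o, l) = -3*l + (6 + l)/(4 + l) (a(o, l) = (l*3)*(-1) + (6 + l)/(4 + l) = (3*l)*(-1) + (6 + l)/(4 + l) = -3*l + (6 + l)/(4 + l))
(-101/(-119))*a(18, -14) = (-101/(-119))*((6 - 14 - 3*(-14)*(4 - 14))/(4 - 14)) = (-101*(-1/119))*((6 - 14 - 3*(-14)*(-10))/(-10)) = 101*(-(6 - 14 - 420)/10)/119 = 101*(-⅒*(-428))/119 = (101/119)*(214/5) = 21614/595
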